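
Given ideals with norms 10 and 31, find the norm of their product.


N(IJ) = N(I) * N(J)
= 10 * 31
= 310

310


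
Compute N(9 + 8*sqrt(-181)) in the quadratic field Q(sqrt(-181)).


N(a + b*sqrt(d)) = a^2 - d*b^2
= (9)^2 - (-181)*(8)^2
= 81 + 11584
= 11665

11665


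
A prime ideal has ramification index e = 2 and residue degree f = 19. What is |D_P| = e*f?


|D_P| = e * f
= 2 * 19
= 38

38


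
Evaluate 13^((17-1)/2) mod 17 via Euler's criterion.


p = 17 is prime and the exponent is (p-1)/2 = 8, so by Euler's criterion 13^8 = (13/17) = +1 or -1 mod 17.
Compute by square-and-multiply:
  8 = 8 (binary 1000)
  Repeated squaring mod 17: 13^1 = 13, 13^2 = 16, 13^4 = 1, 13^8 = 1
  13^8 = 1 mod 17
Result 1: 13 is a quadratic residue mod 17.
13^8 mod 17 = 1

1


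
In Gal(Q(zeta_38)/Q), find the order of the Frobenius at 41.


The Frobenius at p in Gal(Q(zeta_n)/Q) = (Z/nZ)* is the class of p, so its order is ord_38(41), the smallest k >= 1 with 41^k = 1 mod 38.
n = 38 = 2 * 19, phi(38) = 18; the order divides phi(n).
Divisors of 18: 1, 2, 3, 6, 9, 18
Repeated squaring mod 38: 41^1 = 3, 41^2 = 9, 41^4 = 5, 41^8 = 25, 41^16 = 17
Test divisors in increasing order:
  k=1: 41^1 = 3 mod 38
  k=2: 41^2 = 9 mod 38
  k=3: 41^3 = 9 * 3 = 27 mod 38
  k=6: 41^6 = 5 * 9 = 7 mod 38
  k=9: 41^9 = 25 * 3 = 37 mod 38
  k=18: 41^18 = 17 * 9 = 1 mod 38  <- first divisor giving 1
Order = 18

18


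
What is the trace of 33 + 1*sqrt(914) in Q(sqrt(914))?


Tr(a + b*sqrt(d)) = (a + b*sqrt(d)) + (a - b*sqrt(d)) = 2a
= 2 * (33)
= 66

66


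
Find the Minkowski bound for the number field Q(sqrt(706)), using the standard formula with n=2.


d = 706, d mod 4 = 2, so disc(K) = 4d = 2824; |disc(K)| = 2824
Real quadratic field, so n = 2, s = r2 = 0, r1 = 2
M = (n!/n^n) * (4/pi)^s * sqrt(|disc(K)|) = (2!/2^2) * (4/pi)^0 * sqrt(2824)
= 0.5 * 1.000000 * 53.141321
= 26.5707

26.5707


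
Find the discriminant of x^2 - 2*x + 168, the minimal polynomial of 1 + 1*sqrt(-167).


The element 1 + 1*sqrt(-167) has minimal polynomial:
x^2 - 2*x + 168
Discriminant = (-2)^2 - 4*(168)
= 4 - 672
= -668

-668


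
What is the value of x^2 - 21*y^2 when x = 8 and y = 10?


x^2 - d*y^2
= 8^2 - 21*10^2
= 64 - 2100
= -2036

-2036


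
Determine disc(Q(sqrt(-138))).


For K = Q(sqrt(d)) with d squarefree: disc(K) = d if d = 1 mod 4, and disc(K) = 4d if d = 2 or 3 mod 4.
Here d = -138, and d mod 4 = 2.
d = 2 mod 4, not 1 (O_K = Z[sqrt(d)]), so disc(K) = 4d = 4 * (-138) = -552

-552


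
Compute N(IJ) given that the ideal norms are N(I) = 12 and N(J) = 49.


N(IJ) = N(I) * N(J)
= 12 * 49
= 588

588


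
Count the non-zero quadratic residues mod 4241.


For prime p, the number of non-zero quadratic residues is (p-1)/2.
= (4241-1)/2
= 2120

2120


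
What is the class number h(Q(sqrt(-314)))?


K = Q(sqrt(-314)). d mod 4 = 2, so D = disc(K) = 4d = -1256
h(K) equals the number of primitive reduced positive-definite forms (a, b, c) = a*x^2 + b*x*y + c*y^2 with b^2 - 4ac = D,
where reduced means |b| <= a <= c, with b >= 0 whenever |b| = a or a = c, and primitive means gcd(a, b, c) = 1.
Reduced forces 3a^2 <= |D| = 1256, so 1 <= a <= 20; b must have the parity of D, and c = (b^2 - D)/(4a) must be an integer >= a.
Enumerate a = 1..20, b in [-a, a]:
  a=1: (1, 0, 314)  [1]
  a=2: (2, 0, 157)  [1]
  a=3: (3, -2, 105), (3, 2, 105)  [2]
  a=4: none
  a=5: (5, -2, 63), (5, 2, 63)  [2]
  a=6: (6, -4, 53), (6, 4, 53)  [2]
  a=7: (7, -2, 45), (7, 2, 45)  [2]
  a=8: none
  a=9: (9, -2, 35), (9, 2, 35)  [2]
  a=10: (10, -8, 33), (10, 8, 33)  [2]
  a=11: (11, -8, 30), (11, 8, 30)  [2]
  a=12..13: none
  a=14: (14, -12, 25), (14, 12, 25)  [2]
  a=15: (15, -8, 22), (15, -2, 21), (15, 2, 21), (15, 8, 22)  [4]
  a=16: none
  a=17: (17, -6, 19), (17, 6, 19)  [2]
  a=18: (18, -16, 21), (18, 16, 21)  [2]
  a=19..20: none
Total reduced forms: 1 + 1 + 2 + 2 + 2 + 2 + 2 + 2 + 2 + 2 + 4 + 2 + 2 = 26
h = 26

26


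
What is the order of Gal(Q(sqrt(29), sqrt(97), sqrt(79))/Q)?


The 3 square roots of distinct primes are multiplicatively independent over Q,
so [K:Q] = 2^3 and Gal(K/Q) is isomorphic to (Z/2Z)^3.
|Gal| = 2^3 = 8

8


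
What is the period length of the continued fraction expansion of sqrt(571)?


Run the CF algorithm for sqrt(571).
a_0 = floor(sqrt(571)) = 23; set m_0=0, q_0=1.
Recurrence: m' = q*a - m,  q' = (d - m'^2)/q,  a' = floor((a_0 + m')/q').
  step 1: m=23, q=42, a=1
  step 2: m=19, q=5, a=8
  step 3: m=21, q=26, a=1
  step 4: m=5, q=21, a=1
  step 5: m=16, q=15, a=2
  step 6: m=14, q=25, a=1
  step 7: m=11, q=18, a=1
  step 8: m=7, q=29, a=1
  step 9: m=22, q=3, a=15
  step 10: m=23, q=14, a=3
  step 11: m=19, q=15, a=2
  step 12: m=11, q=30, a=1
  step 13: m=19, q=7, a=6
  step 14: m=23, q=6, a=7
  step 15: m=19, q=35, a=1
  step 16: m=16, q=9, a=4
  step 17: m=20, q=19, a=2
  step 18: m=18, q=13, a=3
  step 19: m=21, q=10, a=4
  step 20: m=19, q=21, a=2
  step 21: m=23, q=2, a=23
  step 22: m=23, q=21, a=2
  step 23: m=19, q=10, a=4
  step 24: m=21, q=13, a=3
  step 25: m=18, q=19, a=2
  step 26: m=20, q=9, a=4
  step 27: m=16, q=35, a=1
  step 28: m=19, q=6, a=7
  step 29: m=23, q=7, a=6
  step 30: m=19, q=30, a=1
  step 31: m=11, q=15, a=2
  step 32: m=19, q=14, a=3
  step 33: m=23, q=3, a=15
  step 34: m=22, q=29, a=1
  step 35: m=7, q=18, a=1
  step 36: m=11, q=25, a=1
  step 37: m=14, q=15, a=2
  step 38: m=16, q=21, a=1
  step 39: m=5, q=26, a=1
  step 40: m=21, q=5, a=8
  step 41: m=19, q=42, a=1
  step 42: m=23, q=1, a=46
a_42 = 2*a_0 = 46, so the period closes here.
sqrt(571) = [23; 1, 8, 1, 1, 2, 1, 1, 1, 15, 3, 2, 1, 6, 7, 1, 4, 2, 3, 4, 2, 23, 2, 4, 3, 2, 4, 1, 7, 6, 1, 2, 3, 15, 1, 1, 1, 2, 1, 1, 8, 1, 46]
Period length = 42

42


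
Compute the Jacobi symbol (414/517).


Compute (414/517) via quadratic reciprocity:
  pull out 2: (2/517) = -1  (since 517 mod 8 = 5)
  reciprocity: (207/517) -> +(517/207)
  reduce: (103/207)
  reciprocity: (103/207) -> -(207/103)
  reduce: (1/103)
  (1/103) = 1
Product of signs = 1

1


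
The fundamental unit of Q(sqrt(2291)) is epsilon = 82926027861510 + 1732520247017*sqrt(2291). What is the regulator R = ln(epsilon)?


epsilon = 82926027861510 + 1732520247017*sqrt(2291)
= 1.6585e+14
R = ln(1.6585e+14)
= 32.7421

32.7421


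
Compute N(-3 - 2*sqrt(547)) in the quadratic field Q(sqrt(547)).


N(a + b*sqrt(d)) = a^2 - d*b^2
= (-3)^2 - (547)*(-2)^2
= 9 - 2188
= -2179

-2179


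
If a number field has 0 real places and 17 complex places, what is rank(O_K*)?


By Dirichlet's unit theorem:
rank = r1 + r2 - 1
= 0 + 17 - 1
= 16

16


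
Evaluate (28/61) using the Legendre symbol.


p = 61 is prime, so compute (28/61) with the reciprocity algorithm (Jacobi-symbol steps: pull out 2s via (2/n), flip via reciprocity, reduce):
  pull out 2: (2/61) = -1  (since 61 mod 8 = 5)
  pull out 2: (2/61) = -1  (since 61 mod 8 = 5)
  reciprocity: (7/61) -> +(61/7)
  reduce: (5/7)
  reciprocity: (5/7) -> +(7/5)
  reduce: (2/5)
  pull out 2: (2/5) = -1  (since 5 mod 8 = 5)
  (1/5) = 1
Product of signs = -1
(28/61) = -1

-1


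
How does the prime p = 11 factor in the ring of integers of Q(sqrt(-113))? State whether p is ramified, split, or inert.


K = Q(sqrt(-113)). Since d mod 4 = 3, disc(K) = -452.
Check p | disc: -452 mod 11 = 10.
p does not divide disc. Compute Legendre symbol (d/p):
8^((11-1)/2) mod 11 = -1
(d/p) = -1, so p is inert: (p) stays prime with e=1, f=2, g=1.
Therefore p is inert.

inert


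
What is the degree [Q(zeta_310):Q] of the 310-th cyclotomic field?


The degree equals Euler's totient phi(310).
310 = 2 * 5 * 31
phi(310) = 120

120


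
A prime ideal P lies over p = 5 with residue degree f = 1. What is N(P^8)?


N(P^a) = p^(a*f)
= 5^(8*1)
= 5^8
= 390625

390625


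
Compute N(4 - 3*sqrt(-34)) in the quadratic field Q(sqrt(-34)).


N(a + b*sqrt(d)) = a^2 - d*b^2
= (4)^2 - (-34)*(-3)^2
= 16 + 306
= 322

322


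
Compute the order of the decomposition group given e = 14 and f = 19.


|D_P| = e * f
= 14 * 19
= 266

266


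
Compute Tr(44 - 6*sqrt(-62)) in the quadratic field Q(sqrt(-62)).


Tr(a + b*sqrt(d)) = (a + b*sqrt(d)) + (a - b*sqrt(d)) = 2a
= 2 * (44)
= 88

88


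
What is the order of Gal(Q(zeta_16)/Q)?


|Gal(Q(zeta_16)/Q)| = phi(16)
= 8

8


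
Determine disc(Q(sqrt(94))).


For K = Q(sqrt(d)) with d squarefree: disc(K) = d if d = 1 mod 4, and disc(K) = 4d if d = 2 or 3 mod 4.
Here d = 94, and d mod 4 = 2.
d = 2 mod 4, not 1 (O_K = Z[sqrt(d)]), so disc(K) = 4d = 4 * (94) = 376

376


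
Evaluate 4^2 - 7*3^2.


x^2 - d*y^2
= 4^2 - 7*3^2
= 16 - 63
= -47

-47


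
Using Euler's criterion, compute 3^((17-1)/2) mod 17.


p = 17 is prime and the exponent is (p-1)/2 = 8, so by Euler's criterion 3^8 = (3/17) = +1 or -1 mod 17.
Compute by square-and-multiply:
  8 = 8 (binary 1000)
  Repeated squaring mod 17: 3^1 = 3, 3^2 = 9, 3^4 = 13, 3^8 = 16
  3^8 = 16 mod 17
Result 16 = p - 1 = -1 mod 17: 3 is a quadratic non-residue mod 17. As a residue in [0, p-1] the value is 16.
3^8 mod 17 = 16

16


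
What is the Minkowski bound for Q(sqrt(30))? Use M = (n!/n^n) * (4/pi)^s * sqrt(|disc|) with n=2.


d = 30, d mod 4 = 2, so disc(K) = 4d = 120; |disc(K)| = 120
Real quadratic field, so n = 2, s = r2 = 0, r1 = 2
M = (n!/n^n) * (4/pi)^s * sqrt(|disc(K)|) = (2!/2^2) * (4/pi)^0 * sqrt(120)
= 0.5 * 1.000000 * 10.954451
= 5.4772

5.4772


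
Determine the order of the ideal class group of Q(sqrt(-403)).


K = Q(sqrt(-403)). d mod 4 = 1, so D = disc(K) = d = -403
h(K) equals the number of primitive reduced positive-definite forms (a, b, c) = a*x^2 + b*x*y + c*y^2 with b^2 - 4ac = D,
where reduced means |b| <= a <= c, with b >= 0 whenever |b| = a or a = c, and primitive means gcd(a, b, c) = 1.
Reduced forces 3a^2 <= |D| = 403, so 1 <= a <= 11; b must have the parity of D, and c = (b^2 - D)/(4a) must be an integer >= a.
Enumerate a = 1..11, b in [-a, a]:
  a=1: (1, 1, 101)  [1]
  a=2..10: none
  a=11: (11, 9, 11)  [1]
Total reduced forms: 1 + 1 = 2
h = 2

2


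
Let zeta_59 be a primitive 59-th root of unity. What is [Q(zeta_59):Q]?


The degree equals Euler's totient phi(59).
59 = 59
phi(59) = 58

58


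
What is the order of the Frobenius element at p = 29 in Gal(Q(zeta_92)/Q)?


The Frobenius at p in Gal(Q(zeta_n)/Q) = (Z/nZ)* is the class of p, so its order is ord_92(29), the smallest k >= 1 with 29^k = 1 mod 92.
n = 92 = 2^2 * 23, phi(92) = 44; the order divides phi(n).
Divisors of 44: 1, 2, 4, 11, 22, 44
Repeated squaring mod 92: 29^1 = 29, 29^2 = 13, 29^4 = 77, 29^8 = 41, 29^16 = 25, 29^32 = 73
Test divisors in increasing order:
  k=1: 29^1 = 29 mod 92
  k=2: 29^2 = 13 mod 92
  k=4: 29^4 = 77 mod 92
  k=11: 29^11 = 41 * 13 * 29 = 1 mod 92  <- first divisor giving 1
Order = 11

11


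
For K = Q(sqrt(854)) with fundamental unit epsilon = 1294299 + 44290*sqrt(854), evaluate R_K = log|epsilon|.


epsilon = 1294299 + 44290*sqrt(854)
= 2.5886e+06
R = ln(2.5886e+06)
= 14.7666

14.7666


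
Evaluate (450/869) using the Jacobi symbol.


Compute (450/869) via quadratic reciprocity:
  pull out 2: (2/869) = -1  (since 869 mod 8 = 5)
  reciprocity: (225/869) -> +(869/225)
  reduce: (194/225)
  pull out 2: (2/225) = +1  (since 225 mod 8 = 1)
  reciprocity: (97/225) -> +(225/97)
  reduce: (31/97)
  reciprocity: (31/97) -> +(97/31)
  reduce: (4/31)
  pull out 2: (2/31) = +1  (since 31 mod 8 = 7)
  pull out 2: (2/31) = +1  (since 31 mod 8 = 7)
  (1/31) = 1
Product of signs = -1

-1


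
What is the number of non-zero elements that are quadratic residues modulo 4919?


For prime p, the number of non-zero quadratic residues is (p-1)/2.
= (4919-1)/2
= 2459

2459


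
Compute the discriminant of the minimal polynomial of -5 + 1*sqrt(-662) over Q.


The element -5 + 1*sqrt(-662) has minimal polynomial:
x^2 + 10*x + 687
Discriminant = (10)^2 - 4*(687)
= 100 - 2748
= -2648

-2648


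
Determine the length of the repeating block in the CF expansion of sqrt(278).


Run the CF algorithm for sqrt(278).
a_0 = floor(sqrt(278)) = 16; set m_0=0, q_0=1.
Recurrence: m' = q*a - m,  q' = (d - m'^2)/q,  a' = floor((a_0 + m')/q').
  step 1: m=16, q=22, a=1
  step 2: m=6, q=11, a=2
  step 3: m=16, q=2, a=16
  step 4: m=16, q=11, a=2
  step 5: m=6, q=22, a=1
  step 6: m=16, q=1, a=32
a_6 = 2*a_0 = 32, so the period closes here.
sqrt(278) = [16; 1, 2, 16, 2, 1, 32]
Period length = 6

6


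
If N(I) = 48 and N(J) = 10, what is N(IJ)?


N(IJ) = N(I) * N(J)
= 48 * 10
= 480

480


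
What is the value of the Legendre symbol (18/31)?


p = 31 is prime, so compute (18/31) with the reciprocity algorithm (Jacobi-symbol steps: pull out 2s via (2/n), flip via reciprocity, reduce):
  pull out 2: (2/31) = +1  (since 31 mod 8 = 7)
  reciprocity: (9/31) -> +(31/9)
  reduce: (4/9)
  pull out 2: (2/9) = +1  (since 9 mod 8 = 1)
  pull out 2: (2/9) = +1  (since 9 mod 8 = 1)
  (1/9) = 1
Product of signs = 1
(18/31) = 1

1


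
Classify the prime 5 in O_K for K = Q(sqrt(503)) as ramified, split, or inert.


K = Q(sqrt(503)). Since d mod 4 = 3, disc(K) = 2012.
Check p | disc: 2012 mod 5 = 2.
p does not divide disc. Compute Legendre symbol (d/p):
3^((5-1)/2) mod 5 = -1
(d/p) = -1, so p is inert: (p) stays prime with e=1, f=2, g=1.
Therefore p is inert.

inert


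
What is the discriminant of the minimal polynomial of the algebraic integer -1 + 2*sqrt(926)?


The element -1 + 2*sqrt(926) has minimal polynomial:
x^2 + 2*x - 3703
Discriminant = (2)^2 - 4*(-3703)
= 4 + 14812
= 14816

14816


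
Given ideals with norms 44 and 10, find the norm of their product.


N(IJ) = N(I) * N(J)
= 44 * 10
= 440

440


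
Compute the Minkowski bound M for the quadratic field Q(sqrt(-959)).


d = -959, d mod 4 = 1, so disc(K) = d = -959; |disc(K)| = 959
Imaginary quadratic field, so n = 2, s = r2 = 1, r1 = 0
M = (n!/n^n) * (4/pi)^s * sqrt(|disc(K)|) = (2!/2^2) * (4/pi)^1 * sqrt(959)
= 0.5 * 1.273240 * 30.967725
= 19.7147

19.7147


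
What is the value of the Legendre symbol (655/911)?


p = 911 is prime, so compute (655/911) with the reciprocity algorithm (Jacobi-symbol steps: pull out 2s via (2/n), flip via reciprocity, reduce):
  reciprocity: (655/911) -> -(911/655)
  reduce: (256/655)
  pull out 2: (2/655) = +1  (since 655 mod 8 = 7)
  pull out 2: (2/655) = +1  (since 655 mod 8 = 7)
  pull out 2: (2/655) = +1  (since 655 mod 8 = 7)
  pull out 2: (2/655) = +1  (since 655 mod 8 = 7)
  pull out 2: (2/655) = +1  (since 655 mod 8 = 7)
  pull out 2: (2/655) = +1  (since 655 mod 8 = 7)
  pull out 2: (2/655) = +1  (since 655 mod 8 = 7)
  pull out 2: (2/655) = +1  (since 655 mod 8 = 7)
  (1/655) = 1
Product of signs = -1
(655/911) = -1

-1


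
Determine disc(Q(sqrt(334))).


For K = Q(sqrt(d)) with d squarefree: disc(K) = d if d = 1 mod 4, and disc(K) = 4d if d = 2 or 3 mod 4.
Here d = 334, and d mod 4 = 2.
d = 2 mod 4, not 1 (O_K = Z[sqrt(d)]), so disc(K) = 4d = 4 * (334) = 1336

1336


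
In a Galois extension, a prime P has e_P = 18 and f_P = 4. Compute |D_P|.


|D_P| = e * f
= 18 * 4
= 72

72


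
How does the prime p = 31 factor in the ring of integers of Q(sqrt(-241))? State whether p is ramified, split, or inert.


K = Q(sqrt(-241)). Since d mod 4 = 3, disc(K) = -964.
Check p | disc: -964 mod 31 = 28.
p does not divide disc. Compute Legendre symbol (d/p):
7^((31-1)/2) mod 31 = 1
(d/p) = 1, so p splits: (p) = P*P' with e=1, f=1, g=2.
Therefore p is split.

split


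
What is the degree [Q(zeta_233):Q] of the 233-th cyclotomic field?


The degree equals Euler's totient phi(233).
233 = 233
phi(233) = 232

232


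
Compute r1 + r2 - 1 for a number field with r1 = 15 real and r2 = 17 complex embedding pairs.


By Dirichlet's unit theorem:
rank = r1 + r2 - 1
= 15 + 17 - 1
= 31

31


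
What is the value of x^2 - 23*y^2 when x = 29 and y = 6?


x^2 - d*y^2
= 29^2 - 23*6^2
= 841 - 828
= 13

13


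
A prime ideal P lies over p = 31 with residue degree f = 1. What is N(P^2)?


N(P^a) = p^(a*f)
= 31^(2*1)
= 31^2
= 961

961


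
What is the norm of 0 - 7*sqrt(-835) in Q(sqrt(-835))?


N(a + b*sqrt(d)) = a^2 - d*b^2
= (0)^2 - (-835)*(-7)^2
= 0 + 40915
= 40915

40915


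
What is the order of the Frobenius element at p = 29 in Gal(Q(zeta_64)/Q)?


The Frobenius at p in Gal(Q(zeta_n)/Q) = (Z/nZ)* is the class of p, so its order is ord_64(29), the smallest k >= 1 with 29^k = 1 mod 64.
n = 64 = 2^6, phi(64) = 32; the order divides phi(n).
Divisors of 32: 1, 2, 4, 8, 16, 32
Repeated squaring mod 64: 29^1 = 29, 29^2 = 9, 29^4 = 17, 29^8 = 33, 29^16 = 1, 29^32 = 1
Test divisors in increasing order:
  k=1: 29^1 = 29 mod 64
  k=2: 29^2 = 9 mod 64
  k=4: 29^4 = 17 mod 64
  k=8: 29^8 = 33 mod 64
  k=16: 29^16 = 1 mod 64  <- first divisor giving 1
Order = 16

16


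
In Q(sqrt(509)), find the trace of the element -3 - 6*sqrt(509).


Tr(a + b*sqrt(d)) = (a + b*sqrt(d)) + (a - b*sqrt(d)) = 2a
= 2 * (-3)
= -6

-6


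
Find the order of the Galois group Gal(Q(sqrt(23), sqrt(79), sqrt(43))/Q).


The 3 square roots of distinct primes are multiplicatively independent over Q,
so [K:Q] = 2^3 and Gal(K/Q) is isomorphic to (Z/2Z)^3.
|Gal| = 2^3 = 8

8


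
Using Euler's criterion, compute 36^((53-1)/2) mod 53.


p = 53 is prime and the exponent is (p-1)/2 = 26, so by Euler's criterion 36^26 = (36/53) = +1 or -1 mod 53.
Compute by square-and-multiply:
  26 = 16 + 8 + 2 (binary 11010)
  Repeated squaring mod 53: 36^1 = 36, 36^2 = 24, 36^4 = 46, 36^8 = 49, 36^16 = 16
  36^26 = 36^16 * 36^8 * 36^2 = 16 * 49 * 24 mod 53
    16 * 49 = 784 = 42 mod 53
    42 * 24 = 1008 = 1 mod 53
  36^26 = 1 mod 53
Result 1: 36 is a quadratic residue mod 53.
36^26 mod 53 = 1

1


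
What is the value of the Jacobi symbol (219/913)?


Compute (219/913) via quadratic reciprocity:
  reciprocity: (219/913) -> +(913/219)
  reduce: (37/219)
  reciprocity: (37/219) -> +(219/37)
  reduce: (34/37)
  pull out 2: (2/37) = -1  (since 37 mod 8 = 5)
  reciprocity: (17/37) -> +(37/17)
  reduce: (3/17)
  reciprocity: (3/17) -> +(17/3)
  reduce: (2/3)
  pull out 2: (2/3) = -1  (since 3 mod 8 = 3)
  (1/3) = 1
Product of signs = 1

1


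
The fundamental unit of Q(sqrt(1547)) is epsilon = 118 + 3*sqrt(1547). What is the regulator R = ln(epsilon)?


epsilon = 118 + 3*sqrt(1547)
= 235.9958
R = ln(235.9958)
= 5.4638

5.4638


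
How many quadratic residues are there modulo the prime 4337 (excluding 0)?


For prime p, the number of non-zero quadratic residues is (p-1)/2.
= (4337-1)/2
= 2168

2168


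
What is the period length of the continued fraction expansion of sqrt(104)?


Run the CF algorithm for sqrt(104).
a_0 = floor(sqrt(104)) = 10; set m_0=0, q_0=1.
Recurrence: m' = q*a - m,  q' = (d - m'^2)/q,  a' = floor((a_0 + m')/q').
  step 1: m=10, q=4, a=5
  step 2: m=10, q=1, a=20
a_2 = 2*a_0 = 20, so the period closes here.
sqrt(104) = [10; 5, 20]
Period length = 2

2


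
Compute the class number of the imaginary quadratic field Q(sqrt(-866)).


K = Q(sqrt(-866)). d mod 4 = 2, so D = disc(K) = 4d = -3464
h(K) equals the number of primitive reduced positive-definite forms (a, b, c) = a*x^2 + b*x*y + c*y^2 with b^2 - 4ac = D,
where reduced means |b| <= a <= c, with b >= 0 whenever |b| = a or a = c, and primitive means gcd(a, b, c) = 1.
Reduced forces 3a^2 <= |D| = 3464, so 1 <= a <= 33; b must have the parity of D, and c = (b^2 - D)/(4a) must be an integer >= a.
Enumerate a = 1..33, b in [-a, a]:
  a=1: (1, 0, 866)  [1]
  a=2: (2, 0, 433)  [1]
  a=3: (3, -2, 289), (3, 2, 289)  [2]
  a=4: none
  a=5: (5, -4, 174), (5, 4, 174)  [2]
  a=6: (6, -4, 145), (6, 4, 145)  [2]
  a=7: (7, -6, 125), (7, 6, 125)  [2]
  a=8: none
  a=9: (9, -8, 98), (9, 8, 98)  [2]
  a=10: (10, -4, 87), (10, 4, 87)  [2]
  a=11: (11, -10, 81), (11, 10, 81)  [2]
  a=12..13: none
  a=14: (14, -8, 63), (14, 8, 63)  [2]
  a=15: (15, -14, 61), (15, -4, 58), (15, 4, 58), (15, 14, 61)  [4]
  a=16: none
  a=17: (17, -2, 51), (17, 2, 51)  [2]
  a=18: (18, -8, 49), (18, 8, 49)  [2]
  a=19..20: none
  a=21: (21, -20, 46), (21, -8, 42), (21, 8, 42), (21, 20, 46)  [4]
  a=22: (22, -12, 41), (22, 12, 41)  [2]
  a=23: (23, -20, 42), (23, 20, 42)  [2]
  a=24: none
  a=25: (25, -6, 35), (25, 6, 35)  [2]
  a=26: none
  a=27: (27, -10, 33), (27, 10, 33)  [2]
  a=28: none
  a=29: (29, -4, 30), (29, 4, 30)  [2]
  a=30: (30, -16, 31), (30, 16, 31)  [2]
  a=31..32: none
  a=33: (33, -32, 34), (33, 32, 34)  [2]
Total reduced forms: 1 + 1 + 2 + 2 + 2 + 2 + 2 + 2 + 2 + 2 + 4 + 2 + 2 + 4 + 2 + 2 + 2 + 2 + 2 + 2 + 2 = 44
h = 44

44


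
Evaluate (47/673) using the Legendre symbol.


p = 673 is prime, so compute (47/673) with the reciprocity algorithm (Jacobi-symbol steps: pull out 2s via (2/n), flip via reciprocity, reduce):
  reciprocity: (47/673) -> +(673/47)
  reduce: (15/47)
  reciprocity: (15/47) -> -(47/15)
  reduce: (2/15)
  pull out 2: (2/15) = +1  (since 15 mod 8 = 7)
  (1/15) = 1
Product of signs = -1
(47/673) = -1

-1


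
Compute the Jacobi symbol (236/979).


Compute (236/979) via quadratic reciprocity:
  pull out 2: (2/979) = -1  (since 979 mod 8 = 3)
  pull out 2: (2/979) = -1  (since 979 mod 8 = 3)
  reciprocity: (59/979) -> -(979/59)
  reduce: (35/59)
  reciprocity: (35/59) -> -(59/35)
  reduce: (24/35)
  pull out 2: (2/35) = -1  (since 35 mod 8 = 3)
  pull out 2: (2/35) = -1  (since 35 mod 8 = 3)
  pull out 2: (2/35) = -1  (since 35 mod 8 = 3)
  reciprocity: (3/35) -> -(35/3)
  reduce: (2/3)
  pull out 2: (2/3) = -1  (since 3 mod 8 = 3)
  (1/3) = 1
Product of signs = -1

-1


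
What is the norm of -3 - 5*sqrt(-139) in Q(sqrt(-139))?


N(a + b*sqrt(d)) = a^2 - d*b^2
= (-3)^2 - (-139)*(-5)^2
= 9 + 3475
= 3484

3484


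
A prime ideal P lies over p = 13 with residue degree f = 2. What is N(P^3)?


N(P^a) = p^(a*f)
= 13^(3*2)
= 13^6
= 4826809

4826809


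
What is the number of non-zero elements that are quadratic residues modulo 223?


For prime p, the number of non-zero quadratic residues is (p-1)/2.
= (223-1)/2
= 111

111


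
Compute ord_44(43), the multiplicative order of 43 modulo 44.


We want ord_44(43), the smallest k >= 1 with 43^k = 1 mod 44.
n = 44 = 2^2 * 11, phi(44) = 20; the order divides phi(n).
Divisors of 20: 1, 2, 4, 5, 10, 20
Repeated squaring mod 44: 43^1 = 43, 43^2 = 1, 43^4 = 1, 43^8 = 1, 43^16 = 1
Test divisors in increasing order:
  k=1: 43^1 = 43 mod 44
  k=2: 43^2 = 1 mod 44  <- first divisor giving 1
Order = 2

2


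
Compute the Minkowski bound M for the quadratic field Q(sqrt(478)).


d = 478, d mod 4 = 2, so disc(K) = 4d = 1912; |disc(K)| = 1912
Real quadratic field, so n = 2, s = r2 = 0, r1 = 2
M = (n!/n^n) * (4/pi)^s * sqrt(|disc(K)|) = (2!/2^2) * (4/pi)^0 * sqrt(1912)
= 0.5 * 1.000000 * 43.726422
= 21.8632

21.8632


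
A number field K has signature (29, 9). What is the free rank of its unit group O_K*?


By Dirichlet's unit theorem:
rank = r1 + r2 - 1
= 29 + 9 - 1
= 37

37


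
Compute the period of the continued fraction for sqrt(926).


Run the CF algorithm for sqrt(926).
a_0 = floor(sqrt(926)) = 30; set m_0=0, q_0=1.
Recurrence: m' = q*a - m,  q' = (d - m'^2)/q,  a' = floor((a_0 + m')/q').
  step 1: m=30, q=26, a=2
  step 2: m=22, q=17, a=3
  step 3: m=29, q=5, a=11
  step 4: m=26, q=50, a=1
  step 5: m=24, q=7, a=7
  step 6: m=25, q=43, a=1
  step 7: m=18, q=14, a=3
  step 8: m=24, q=25, a=2
  step 9: m=26, q=10, a=5
  step 10: m=24, q=35, a=1
  step 11: m=11, q=23, a=1
  step 12: m=12, q=34, a=1
  step 13: m=22, q=13, a=4
  step 14: m=30, q=2, a=30
  step 15: m=30, q=13, a=4
  step 16: m=22, q=34, a=1
  step 17: m=12, q=23, a=1
  step 18: m=11, q=35, a=1
  step 19: m=24, q=10, a=5
  step 20: m=26, q=25, a=2
  step 21: m=24, q=14, a=3
  step 22: m=18, q=43, a=1
  step 23: m=25, q=7, a=7
  step 24: m=24, q=50, a=1
  step 25: m=26, q=5, a=11
  step 26: m=29, q=17, a=3
  step 27: m=22, q=26, a=2
  step 28: m=30, q=1, a=60
a_28 = 2*a_0 = 60, so the period closes here.
sqrt(926) = [30; 2, 3, 11, 1, 7, 1, 3, 2, 5, 1, 1, 1, 4, 30, 4, 1, 1, 1, 5, 2, 3, 1, 7, 1, 11, 3, 2, 60]
Period length = 28

28


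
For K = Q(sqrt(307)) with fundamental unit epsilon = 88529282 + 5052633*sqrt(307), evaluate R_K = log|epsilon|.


epsilon = 88529282 + 5052633*sqrt(307)
= 1.7706e+08
R = ln(1.7706e+08)
= 18.9920

18.9920


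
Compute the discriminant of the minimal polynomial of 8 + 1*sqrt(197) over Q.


The element 8 + 1*sqrt(197) has minimal polynomial:
x^2 - 16*x - 133
Discriminant = (-16)^2 - 4*(-133)
= 256 + 532
= 788

788


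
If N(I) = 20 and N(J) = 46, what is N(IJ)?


N(IJ) = N(I) * N(J)
= 20 * 46
= 920

920


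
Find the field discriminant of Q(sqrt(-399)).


For K = Q(sqrt(d)) with d squarefree: disc(K) = d if d = 1 mod 4, and disc(K) = 4d if d = 2 or 3 mod 4.
Here d = -399, and d mod 4 = 1.
d = 1 mod 4 (O_K = Z[(1+sqrt(d))/2]), so disc(K) = d = -399

-399


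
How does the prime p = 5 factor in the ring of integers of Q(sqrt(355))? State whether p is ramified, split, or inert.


K = Q(sqrt(355)). Since d mod 4 = 3, disc(K) = 1420.
Check p | disc: 1420 mod 5 = 0.
p divides disc, so p ramifies: (p) = P^2 with e=2, f=1, g=1.
Therefore p is ramified.

ramified


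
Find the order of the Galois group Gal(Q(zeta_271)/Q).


|Gal(Q(zeta_271)/Q)| = phi(271)
= 270

270


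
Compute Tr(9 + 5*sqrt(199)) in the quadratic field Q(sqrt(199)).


Tr(a + b*sqrt(d)) = (a + b*sqrt(d)) + (a - b*sqrt(d)) = 2a
= 2 * (9)
= 18

18


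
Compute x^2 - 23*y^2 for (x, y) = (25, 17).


x^2 - d*y^2
= 25^2 - 23*17^2
= 625 - 6647
= -6022

-6022


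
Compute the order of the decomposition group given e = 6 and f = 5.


|D_P| = e * f
= 6 * 5
= 30

30


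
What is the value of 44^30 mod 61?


p = 61 is prime and the exponent is (p-1)/2 = 30, so by Euler's criterion 44^30 = (44/61) = +1 or -1 mod 61.
Compute by square-and-multiply:
  30 = 16 + 8 + 4 + 2 (binary 11110)
  Repeated squaring mod 61: 44^1 = 44, 44^2 = 45, 44^4 = 12, 44^8 = 22, 44^16 = 57
  44^30 = 44^16 * 44^8 * 44^4 * 44^2 = 57 * 22 * 12 * 45 mod 61
    57 * 22 = 1254 = 34 mod 61
    34 * 12 = 408 = 42 mod 61
    42 * 45 = 1890 = 60 mod 61
  44^30 = 60 mod 61
Result 60 = p - 1 = -1 mod 61: 44 is a quadratic non-residue mod 61. As a residue in [0, p-1] the value is 60.
44^30 mod 61 = 60

60


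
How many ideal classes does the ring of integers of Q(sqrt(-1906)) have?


K = Q(sqrt(-1906)). d mod 4 = 2, so D = disc(K) = 4d = -7624
h(K) equals the number of primitive reduced positive-definite forms (a, b, c) = a*x^2 + b*x*y + c*y^2 with b^2 - 4ac = D,
where reduced means |b| <= a <= c, with b >= 0 whenever |b| = a or a = c, and primitive means gcd(a, b, c) = 1.
Reduced forces 3a^2 <= |D| = 7624, so 1 <= a <= 50; b must have the parity of D, and c = (b^2 - D)/(4a) must be an integer >= a.
Enumerate a = 1..50, b in [-a, a]:
  a=1: (1, 0, 1906)  [1]
  a=2: (2, 0, 953)  [1]
  a=3..4: none
  a=5: (5, -4, 382), (5, 4, 382)  [2]
  a=6..9: none
  a=10: (10, -4, 191), (10, 4, 191)  [2]
  a=11..16: none
  a=17: (17, -14, 115), (17, 14, 115)  [2]
  a=18..22: none
  a=23: (23, -14, 85), (23, 14, 85)  [2]
  a=24: none
  a=25: (25, -24, 82), (25, 24, 82)  [2]
  a=26..30: none
  a=31: (31, -8, 62), (31, 8, 62)  [2]
  a=32..33: none
  a=34: (34, -20, 59), (34, 20, 59)  [2]
  a=35..40: none
  a=41: (41, -24, 50), (41, 24, 50)  [2]
  a=42..45: none
  a=46: (46, -32, 47), (46, 32, 47)  [2]
  a=47..50: none
Total reduced forms: 1 + 1 + 2 + 2 + 2 + 2 + 2 + 2 + 2 + 2 + 2 = 20
h = 20

20


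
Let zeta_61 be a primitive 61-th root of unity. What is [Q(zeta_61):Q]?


The degree equals Euler's totient phi(61).
61 = 61
phi(61) = 60

60


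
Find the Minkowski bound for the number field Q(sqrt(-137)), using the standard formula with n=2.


d = -137, d mod 4 = 3, so disc(K) = 4d = -548; |disc(K)| = 548
Imaginary quadratic field, so n = 2, s = r2 = 1, r1 = 0
M = (n!/n^n) * (4/pi)^s * sqrt(|disc(K)|) = (2!/2^2) * (4/pi)^1 * sqrt(548)
= 0.5 * 1.273240 * 23.409400
= 14.9029

14.9029


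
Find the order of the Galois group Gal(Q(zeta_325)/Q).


|Gal(Q(zeta_325)/Q)| = phi(325)
= 240

240


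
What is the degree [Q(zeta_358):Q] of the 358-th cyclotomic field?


The degree equals Euler's totient phi(358).
358 = 2 * 179
phi(358) = 178

178


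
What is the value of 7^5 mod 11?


p = 11 is prime and the exponent is (p-1)/2 = 5, so by Euler's criterion 7^5 = (7/11) = +1 or -1 mod 11.
Compute by square-and-multiply:
  5 = 4 + 1 (binary 101)
  Repeated squaring mod 11: 7^1 = 7, 7^2 = 5, 7^4 = 3
  7^5 = 7^4 * 7^1 = 3 * 7 mod 11
    3 * 7 = 21 = 10 mod 11
  7^5 = 10 mod 11
Result 10 = p - 1 = -1 mod 11: 7 is a quadratic non-residue mod 11. As a residue in [0, p-1] the value is 10.
7^5 mod 11 = 10

10


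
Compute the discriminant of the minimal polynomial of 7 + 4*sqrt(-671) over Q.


The element 7 + 4*sqrt(-671) has minimal polynomial:
x^2 - 14*x + 10785
Discriminant = (-14)^2 - 4*(10785)
= 196 - 43140
= -42944

-42944


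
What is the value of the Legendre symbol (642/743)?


p = 743 is prime, so compute (642/743) with the reciprocity algorithm (Jacobi-symbol steps: pull out 2s via (2/n), flip via reciprocity, reduce):
  pull out 2: (2/743) = +1  (since 743 mod 8 = 7)
  reciprocity: (321/743) -> +(743/321)
  reduce: (101/321)
  reciprocity: (101/321) -> +(321/101)
  reduce: (18/101)
  pull out 2: (2/101) = -1  (since 101 mod 8 = 5)
  reciprocity: (9/101) -> +(101/9)
  reduce: (2/9)
  pull out 2: (2/9) = +1  (since 9 mod 8 = 1)
  (1/9) = 1
Product of signs = -1
(642/743) = -1

-1


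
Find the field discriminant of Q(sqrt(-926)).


For K = Q(sqrt(d)) with d squarefree: disc(K) = d if d = 1 mod 4, and disc(K) = 4d if d = 2 or 3 mod 4.
Here d = -926, and d mod 4 = 2.
d = 2 mod 4, not 1 (O_K = Z[sqrt(d)]), so disc(K) = 4d = 4 * (-926) = -3704

-3704


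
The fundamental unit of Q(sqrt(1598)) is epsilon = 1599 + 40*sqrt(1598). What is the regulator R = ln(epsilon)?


epsilon = 1599 + 40*sqrt(1598)
= 3197.9997
R = ln(3197.9997)
= 8.0703

8.0703


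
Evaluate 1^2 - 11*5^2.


x^2 - d*y^2
= 1^2 - 11*5^2
= 1 - 275
= -274

-274


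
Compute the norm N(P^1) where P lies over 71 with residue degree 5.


N(P^a) = p^(a*f)
= 71^(1*5)
= 71^5
= 1804229351

1804229351


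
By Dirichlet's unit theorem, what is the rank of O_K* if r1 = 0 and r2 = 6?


By Dirichlet's unit theorem:
rank = r1 + r2 - 1
= 0 + 6 - 1
= 5

5


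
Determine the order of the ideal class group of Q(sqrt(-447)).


K = Q(sqrt(-447)). d mod 4 = 1, so D = disc(K) = d = -447
h(K) equals the number of primitive reduced positive-definite forms (a, b, c) = a*x^2 + b*x*y + c*y^2 with b^2 - 4ac = D,
where reduced means |b| <= a <= c, with b >= 0 whenever |b| = a or a = c, and primitive means gcd(a, b, c) = 1.
Reduced forces 3a^2 <= |D| = 447, so 1 <= a <= 12; b must have the parity of D, and c = (b^2 - D)/(4a) must be an integer >= a.
Enumerate a = 1..12, b in [-a, a]:
  a=1: (1, 1, 112)  [1]
  a=2: (2, -1, 56), (2, 1, 56)  [2]
  a=3: (3, 3, 38)  [1]
  a=4: (4, -1, 28), (4, 1, 28)  [2]
  a=5: none
  a=6: (6, -3, 19), (6, 3, 19)  [2]
  a=7: (7, -1, 16), (7, 1, 16)  [2]
  a=8: (8, -1, 14), (8, 1, 14)  [2]
  a=9..10: none
  a=11: (11, -9, 12), (11, 9, 12)  [2]
  a=12: none
Total reduced forms: 1 + 2 + 1 + 2 + 2 + 2 + 2 + 2 = 14
h = 14

14


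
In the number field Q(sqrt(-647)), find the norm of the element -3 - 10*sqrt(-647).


N(a + b*sqrt(d)) = a^2 - d*b^2
= (-3)^2 - (-647)*(-10)^2
= 9 + 64700
= 64709

64709


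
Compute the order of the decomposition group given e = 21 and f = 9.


|D_P| = e * f
= 21 * 9
= 189

189


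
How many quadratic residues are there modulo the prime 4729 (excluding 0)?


For prime p, the number of non-zero quadratic residues is (p-1)/2.
= (4729-1)/2
= 2364

2364


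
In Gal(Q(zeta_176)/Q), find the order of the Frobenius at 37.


The Frobenius at p in Gal(Q(zeta_n)/Q) = (Z/nZ)* is the class of p, so its order is ord_176(37), the smallest k >= 1 with 37^k = 1 mod 176.
n = 176 = 2^4 * 11, phi(176) = 80; the order divides phi(n).
Divisors of 80: 1, 2, 4, 5, 8, 10, 16, 20, 40, 80
Repeated squaring mod 176: 37^1 = 37, 37^2 = 137, 37^4 = 113, 37^8 = 97, 37^16 = 81, 37^32 = 49, 37^64 = 113
Test divisors in increasing order:
  k=1: 37^1 = 37 mod 176
  k=2: 37^2 = 137 mod 176
  k=4: 37^4 = 113 mod 176
  k=5: 37^5 = 113 * 37 = 133 mod 176
  k=8: 37^8 = 97 mod 176
  k=10: 37^10 = 97 * 137 = 89 mod 176
  k=16: 37^16 = 81 mod 176
  k=20: 37^20 = 81 * 113 = 1 mod 176  <- first divisor giving 1
Order = 20

20


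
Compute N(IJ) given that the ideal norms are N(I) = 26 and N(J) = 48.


N(IJ) = N(I) * N(J)
= 26 * 48
= 1248

1248


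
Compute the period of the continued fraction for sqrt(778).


Run the CF algorithm for sqrt(778).
a_0 = floor(sqrt(778)) = 27; set m_0=0, q_0=1.
Recurrence: m' = q*a - m,  q' = (d - m'^2)/q,  a' = floor((a_0 + m')/q').
  step 1: m=27, q=49, a=1
  step 2: m=22, q=6, a=8
  step 3: m=26, q=17, a=3
  step 4: m=25, q=9, a=5
  step 5: m=20, q=42, a=1
  step 6: m=22, q=7, a=7
  step 7: m=27, q=7, a=7
  step 8: m=22, q=42, a=1
  step 9: m=20, q=9, a=5
  step 10: m=25, q=17, a=3
  step 11: m=26, q=6, a=8
  step 12: m=22, q=49, a=1
  step 13: m=27, q=1, a=54
a_13 = 2*a_0 = 54, so the period closes here.
sqrt(778) = [27; 1, 8, 3, 5, 1, 7, 7, 1, 5, 3, 8, 1, 54]
Period length = 13

13


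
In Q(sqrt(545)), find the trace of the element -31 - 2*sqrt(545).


Tr(a + b*sqrt(d)) = (a + b*sqrt(d)) + (a - b*sqrt(d)) = 2a
= 2 * (-31)
= -62

-62


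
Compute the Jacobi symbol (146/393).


Compute (146/393) via quadratic reciprocity:
  pull out 2: (2/393) = +1  (since 393 mod 8 = 1)
  reciprocity: (73/393) -> +(393/73)
  reduce: (28/73)
  pull out 2: (2/73) = +1  (since 73 mod 8 = 1)
  pull out 2: (2/73) = +1  (since 73 mod 8 = 1)
  reciprocity: (7/73) -> +(73/7)
  reduce: (3/7)
  reciprocity: (3/7) -> -(7/3)
  reduce: (1/3)
  (1/3) = 1
Product of signs = -1

-1


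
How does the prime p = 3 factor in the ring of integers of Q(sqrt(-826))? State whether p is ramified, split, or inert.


K = Q(sqrt(-826)). Since d mod 4 = 2, disc(K) = -3304.
Check p | disc: -3304 mod 3 = 2.
p does not divide disc. Compute Legendre symbol (d/p):
2^((3-1)/2) mod 3 = -1
(d/p) = -1, so p is inert: (p) stays prime with e=1, f=2, g=1.
Therefore p is inert.

inert


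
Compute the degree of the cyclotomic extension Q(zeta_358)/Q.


The degree equals Euler's totient phi(358).
358 = 2 * 179
phi(358) = 178

178


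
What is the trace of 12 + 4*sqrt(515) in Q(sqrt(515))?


Tr(a + b*sqrt(d)) = (a + b*sqrt(d)) + (a - b*sqrt(d)) = 2a
= 2 * (12)
= 24

24


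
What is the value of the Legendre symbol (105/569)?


p = 569 is prime, so compute (105/569) with the reciprocity algorithm (Jacobi-symbol steps: pull out 2s via (2/n), flip via reciprocity, reduce):
  reciprocity: (105/569) -> +(569/105)
  reduce: (44/105)
  pull out 2: (2/105) = +1  (since 105 mod 8 = 1)
  pull out 2: (2/105) = +1  (since 105 mod 8 = 1)
  reciprocity: (11/105) -> +(105/11)
  reduce: (6/11)
  pull out 2: (2/11) = -1  (since 11 mod 8 = 3)
  reciprocity: (3/11) -> -(11/3)
  reduce: (2/3)
  pull out 2: (2/3) = -1  (since 3 mod 8 = 3)
  (1/3) = 1
Product of signs = -1
(105/569) = -1

-1


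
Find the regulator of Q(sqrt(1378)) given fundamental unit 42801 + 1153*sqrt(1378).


epsilon = 42801 + 1153*sqrt(1378)
= 85602.0000
R = ln(85602.0000)
= 11.3575

11.3575


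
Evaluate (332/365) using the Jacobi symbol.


Compute (332/365) via quadratic reciprocity:
  pull out 2: (2/365) = -1  (since 365 mod 8 = 5)
  pull out 2: (2/365) = -1  (since 365 mod 8 = 5)
  reciprocity: (83/365) -> +(365/83)
  reduce: (33/83)
  reciprocity: (33/83) -> +(83/33)
  reduce: (17/33)
  reciprocity: (17/33) -> +(33/17)
  reduce: (16/17)
  pull out 2: (2/17) = +1  (since 17 mod 8 = 1)
  pull out 2: (2/17) = +1  (since 17 mod 8 = 1)
  pull out 2: (2/17) = +1  (since 17 mod 8 = 1)
  pull out 2: (2/17) = +1  (since 17 mod 8 = 1)
  (1/17) = 1
Product of signs = 1

1


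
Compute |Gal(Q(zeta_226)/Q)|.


|Gal(Q(zeta_226)/Q)| = phi(226)
= 112

112


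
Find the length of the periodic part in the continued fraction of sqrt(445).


Run the CF algorithm for sqrt(445).
a_0 = floor(sqrt(445)) = 21; set m_0=0, q_0=1.
Recurrence: m' = q*a - m,  q' = (d - m'^2)/q,  a' = floor((a_0 + m')/q').
  step 1: m=21, q=4, a=10
  step 2: m=19, q=21, a=1
  step 3: m=2, q=21, a=1
  step 4: m=19, q=4, a=10
  step 5: m=21, q=1, a=42
a_5 = 2*a_0 = 42, so the period closes here.
sqrt(445) = [21; 10, 1, 1, 10, 42]
Period length = 5

5


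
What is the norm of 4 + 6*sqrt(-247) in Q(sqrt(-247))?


N(a + b*sqrt(d)) = a^2 - d*b^2
= (4)^2 - (-247)*(6)^2
= 16 + 8892
= 8908

8908


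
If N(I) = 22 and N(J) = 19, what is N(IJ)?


N(IJ) = N(I) * N(J)
= 22 * 19
= 418

418


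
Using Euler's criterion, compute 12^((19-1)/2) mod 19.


p = 19 is prime and the exponent is (p-1)/2 = 9, so by Euler's criterion 12^9 = (12/19) = +1 or -1 mod 19.
Compute by square-and-multiply:
  9 = 8 + 1 (binary 1001)
  Repeated squaring mod 19: 12^1 = 12, 12^2 = 11, 12^4 = 7, 12^8 = 11
  12^9 = 12^8 * 12^1 = 11 * 12 mod 19
    11 * 12 = 132 = 18 mod 19
  12^9 = 18 mod 19
Result 18 = p - 1 = -1 mod 19: 12 is a quadratic non-residue mod 19. As a residue in [0, p-1] the value is 18.
12^9 mod 19 = 18

18


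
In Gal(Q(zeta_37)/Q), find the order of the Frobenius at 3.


The Frobenius at p in Gal(Q(zeta_n)/Q) = (Z/nZ)* is the class of p, so its order is ord_37(3), the smallest k >= 1 with 3^k = 1 mod 37.
n = 37 = 37, phi(37) = 36; the order divides phi(n).
Divisors of 36: 1, 2, 3, 4, 6, 9, 12, 18, 36
Repeated squaring mod 37: 3^1 = 3, 3^2 = 9, 3^4 = 7, 3^8 = 12, 3^16 = 33, 3^32 = 16
Test divisors in increasing order:
  k=1: 3^1 = 3 mod 37
  k=2: 3^2 = 9 mod 37
  k=3: 3^3 = 9 * 3 = 27 mod 37
  k=4: 3^4 = 7 mod 37
  k=6: 3^6 = 7 * 9 = 26 mod 37
  k=9: 3^9 = 12 * 3 = 36 mod 37
  k=12: 3^12 = 12 * 7 = 10 mod 37
  k=18: 3^18 = 33 * 9 = 1 mod 37  <- first divisor giving 1
Order = 18

18


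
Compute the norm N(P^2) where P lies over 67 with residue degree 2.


N(P^a) = p^(a*f)
= 67^(2*2)
= 67^4
= 20151121

20151121


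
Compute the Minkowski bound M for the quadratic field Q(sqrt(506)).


d = 506, d mod 4 = 2, so disc(K) = 4d = 2024; |disc(K)| = 2024
Real quadratic field, so n = 2, s = r2 = 0, r1 = 2
M = (n!/n^n) * (4/pi)^s * sqrt(|disc(K)|) = (2!/2^2) * (4/pi)^0 * sqrt(2024)
= 0.5 * 1.000000 * 44.988888
= 22.4944

22.4944


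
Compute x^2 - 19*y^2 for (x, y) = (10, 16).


x^2 - d*y^2
= 10^2 - 19*16^2
= 100 - 4864
= -4764

-4764


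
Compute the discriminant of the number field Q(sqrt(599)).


For K = Q(sqrt(d)) with d squarefree: disc(K) = d if d = 1 mod 4, and disc(K) = 4d if d = 2 or 3 mod 4.
Here d = 599, and d mod 4 = 3.
d = 3 mod 4, not 1 (O_K = Z[sqrt(d)]), so disc(K) = 4d = 4 * (599) = 2396

2396


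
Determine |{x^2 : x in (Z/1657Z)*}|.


For prime p, the number of non-zero quadratic residues is (p-1)/2.
= (1657-1)/2
= 828

828


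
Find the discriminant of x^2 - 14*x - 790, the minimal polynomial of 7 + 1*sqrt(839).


The element 7 + 1*sqrt(839) has minimal polynomial:
x^2 - 14*x - 790
Discriminant = (-14)^2 - 4*(-790)
= 196 + 3160
= 3356

3356


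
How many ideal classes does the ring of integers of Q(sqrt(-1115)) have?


K = Q(sqrt(-1115)). d mod 4 = 1, so D = disc(K) = d = -1115
h(K) equals the number of primitive reduced positive-definite forms (a, b, c) = a*x^2 + b*x*y + c*y^2 with b^2 - 4ac = D,
where reduced means |b| <= a <= c, with b >= 0 whenever |b| = a or a = c, and primitive means gcd(a, b, c) = 1.
Reduced forces 3a^2 <= |D| = 1115, so 1 <= a <= 19; b must have the parity of D, and c = (b^2 - D)/(4a) must be an integer >= a.
Enumerate a = 1..19, b in [-a, a]:
  a=1: (1, 1, 279)  [1]
  a=2: none
  a=3: (3, -1, 93), (3, 1, 93)  [2]
  a=4: none
  a=5: (5, 5, 57)  [1]
  a=6..8: none
  a=9: (9, -1, 31), (9, 1, 31)  [2]
  a=10..12: none
  a=13: (13, -9, 23), (13, 9, 23)  [2]
  a=14: none
  a=15: (15, -5, 19), (15, 5, 19)  [2]
  a=16..19: none
Total reduced forms: 1 + 2 + 1 + 2 + 2 + 2 = 10
h = 10

10
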